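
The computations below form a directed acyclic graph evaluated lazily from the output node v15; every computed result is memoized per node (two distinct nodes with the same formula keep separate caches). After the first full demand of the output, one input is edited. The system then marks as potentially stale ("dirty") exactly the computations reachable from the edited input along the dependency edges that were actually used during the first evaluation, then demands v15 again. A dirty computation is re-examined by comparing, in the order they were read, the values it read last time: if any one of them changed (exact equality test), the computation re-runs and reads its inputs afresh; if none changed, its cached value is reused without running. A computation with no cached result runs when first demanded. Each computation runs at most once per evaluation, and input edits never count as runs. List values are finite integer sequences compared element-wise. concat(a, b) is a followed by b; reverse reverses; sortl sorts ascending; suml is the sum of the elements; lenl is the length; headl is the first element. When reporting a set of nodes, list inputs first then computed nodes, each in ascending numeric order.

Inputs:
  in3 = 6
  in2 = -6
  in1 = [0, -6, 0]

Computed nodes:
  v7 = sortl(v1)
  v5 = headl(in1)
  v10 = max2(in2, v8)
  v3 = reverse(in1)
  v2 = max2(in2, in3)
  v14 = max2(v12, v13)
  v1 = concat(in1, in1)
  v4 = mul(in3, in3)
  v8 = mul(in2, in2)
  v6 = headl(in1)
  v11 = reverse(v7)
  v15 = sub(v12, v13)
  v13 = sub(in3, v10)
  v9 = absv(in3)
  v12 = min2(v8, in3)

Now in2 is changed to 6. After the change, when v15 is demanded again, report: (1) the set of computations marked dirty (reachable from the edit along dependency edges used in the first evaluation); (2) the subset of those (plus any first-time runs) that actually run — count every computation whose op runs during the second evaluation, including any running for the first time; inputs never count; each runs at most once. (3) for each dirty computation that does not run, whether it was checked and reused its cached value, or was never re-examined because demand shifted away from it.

The edit dirties: v8, v10, v12, v13, v15.
2 computations run: v8, v10.
Cache hits after checking: v12, v13, v15.
Note where the cutoff bites: v12 is checked, finds nothing changed, and keeps its cache.

First demand of the output computes:
  v8 = mul(-6, -6) = 36
  v10 = max2(-6, 36) = 36
  v12 = min2(36, 6) = 6
  v13 = sub(6, 36) = -30
  v15 = sub(6, -30) = 36

After the edit, cleaning proceeds:
  v8: a read changed (in2 -6->6; in2 -6->6) — executes, giving 36 — identical to its old value.
  v10: a read changed (in2 -6->6) — executes, giving 36 — identical to its old value.
  v12: dirty, but its reads are unchanged (v8 unchanged, in3 unchanged); cached 6 stands.
  v13: dirty, but its reads are unchanged (in3 unchanged, v10 unchanged); cached -30 stands.
  v15: dirty, but its reads are unchanged (v12 unchanged, v13 unchanged); cached 36 stands.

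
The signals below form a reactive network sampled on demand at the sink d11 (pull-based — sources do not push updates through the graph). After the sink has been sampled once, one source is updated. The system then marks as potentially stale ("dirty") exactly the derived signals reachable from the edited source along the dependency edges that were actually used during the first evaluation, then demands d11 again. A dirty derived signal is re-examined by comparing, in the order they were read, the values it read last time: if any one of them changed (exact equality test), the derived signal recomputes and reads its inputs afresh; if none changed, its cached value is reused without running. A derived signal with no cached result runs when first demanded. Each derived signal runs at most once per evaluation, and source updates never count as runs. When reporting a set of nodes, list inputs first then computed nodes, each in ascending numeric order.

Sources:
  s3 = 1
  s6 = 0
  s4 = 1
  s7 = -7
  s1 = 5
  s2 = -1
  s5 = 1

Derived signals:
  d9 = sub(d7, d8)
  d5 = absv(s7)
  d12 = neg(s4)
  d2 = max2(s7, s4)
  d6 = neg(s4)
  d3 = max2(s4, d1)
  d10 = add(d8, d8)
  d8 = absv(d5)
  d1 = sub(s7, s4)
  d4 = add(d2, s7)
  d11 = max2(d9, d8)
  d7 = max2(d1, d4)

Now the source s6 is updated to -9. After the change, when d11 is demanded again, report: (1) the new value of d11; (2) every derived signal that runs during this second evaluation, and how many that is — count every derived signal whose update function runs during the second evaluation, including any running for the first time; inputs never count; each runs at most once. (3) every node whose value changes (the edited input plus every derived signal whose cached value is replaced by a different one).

d11 now evaluates to 7.
Run set: none (0 run).
Changed values: s6.
The important point: nothing the output needs ever reads s6, so the edit is invisible to it.

Initial pass — values computed on the first demand:
  d1 = sub(-7, 1) = -8
  d2 = max2(-7, 1) = 1
  d4 = add(1, -7) = -6
  d5 = absv(-7) = 7
  d7 = max2(-8, -6) = -6
  d8 = absv(7) = 7
  d9 = sub(-6, 7) = -13
  d11 = max2(-13, 7) = 7

Second demand — change propagation:
  no demanded computation ever read s6, so the edit dirties nothing and nothing runs.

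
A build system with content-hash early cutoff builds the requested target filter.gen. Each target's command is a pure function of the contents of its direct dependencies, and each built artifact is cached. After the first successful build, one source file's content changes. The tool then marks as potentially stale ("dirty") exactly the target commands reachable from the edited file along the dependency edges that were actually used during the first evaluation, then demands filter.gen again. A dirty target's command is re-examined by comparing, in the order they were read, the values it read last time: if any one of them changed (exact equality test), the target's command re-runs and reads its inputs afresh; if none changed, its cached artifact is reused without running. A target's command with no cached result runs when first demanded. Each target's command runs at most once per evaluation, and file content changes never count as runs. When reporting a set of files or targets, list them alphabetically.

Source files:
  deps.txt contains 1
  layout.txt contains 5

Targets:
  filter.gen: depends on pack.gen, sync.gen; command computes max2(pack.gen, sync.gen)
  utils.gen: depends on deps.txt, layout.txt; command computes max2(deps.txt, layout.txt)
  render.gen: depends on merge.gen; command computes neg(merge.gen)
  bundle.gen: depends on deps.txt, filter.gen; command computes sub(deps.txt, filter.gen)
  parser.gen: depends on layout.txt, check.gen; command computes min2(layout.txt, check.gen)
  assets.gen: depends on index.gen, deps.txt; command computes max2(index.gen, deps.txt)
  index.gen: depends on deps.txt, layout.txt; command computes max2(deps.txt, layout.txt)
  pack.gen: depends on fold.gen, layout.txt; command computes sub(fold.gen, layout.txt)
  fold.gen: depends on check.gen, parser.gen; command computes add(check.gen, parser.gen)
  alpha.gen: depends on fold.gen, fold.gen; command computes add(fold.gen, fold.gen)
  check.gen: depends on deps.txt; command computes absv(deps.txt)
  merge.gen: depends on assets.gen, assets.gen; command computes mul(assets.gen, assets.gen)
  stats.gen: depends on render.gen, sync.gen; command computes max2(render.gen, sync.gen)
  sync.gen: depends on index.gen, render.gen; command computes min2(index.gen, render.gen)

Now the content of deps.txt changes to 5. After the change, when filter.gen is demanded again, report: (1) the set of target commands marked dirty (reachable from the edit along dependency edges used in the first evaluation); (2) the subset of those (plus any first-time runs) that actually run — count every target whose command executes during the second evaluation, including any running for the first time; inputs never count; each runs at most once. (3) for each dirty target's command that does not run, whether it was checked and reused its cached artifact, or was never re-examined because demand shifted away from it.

Marked dirty: assets.gen, check.gen, filter.gen, fold.gen, index.gen, merge.gen, pack.gen, parser.gen, render.gen, sync.gen.
Target commands that run: assets.gen, check.gen, filter.gen, fold.gen, index.gen, pack.gen, parser.gen — 7 in total.
Checked but reused from cache: merge.gen, render.gen, sync.gen.
Key observation: the cutoff stops propagation at merge.gen — its inputs' values are unchanged, so it reuses its cache.

First evaluation (everything demanded from the output):
  check.gen = absv(1) = 1
  index.gen = max2(1, 5) = 5
  assets.gen = max2(5, 1) = 5
  merge.gen = mul(5, 5) = 25
  parser.gen = min2(5, 1) = 1
  fold.gen = add(1, 1) = 2
  pack.gen = sub(2, 5) = -3
  render.gen = neg(25) = -25
  sync.gen = min2(5, -25) = -25
  filter.gen = max2(-3, -25) = -3

Propagation after the edit:
  check.gen: runs — deps.txt 1->5; result 5.
  index.gen: runs — deps.txt 1->5; result 5 (same value as before).
  assets.gen: runs — deps.txt 1->5; result 5 (same value as before).
  merge.gen: checked — values it read are unchanged (assets.gen unchanged, assets.gen unchanged); reused cached 25 without running.
  parser.gen: runs — check.gen 1->5; result 5.
  fold.gen: runs — check.gen 1->5; parser.gen 1->5; result 10.
  pack.gen: runs — fold.gen 2->10; result 5.
  render.gen: checked — values it read are unchanged (merge.gen unchanged); reused cached -25 without running.
  sync.gen: checked — values it read are unchanged (index.gen unchanged, render.gen unchanged); reused cached -25 without running.
  filter.gen: runs — pack.gen -3->5; result 5.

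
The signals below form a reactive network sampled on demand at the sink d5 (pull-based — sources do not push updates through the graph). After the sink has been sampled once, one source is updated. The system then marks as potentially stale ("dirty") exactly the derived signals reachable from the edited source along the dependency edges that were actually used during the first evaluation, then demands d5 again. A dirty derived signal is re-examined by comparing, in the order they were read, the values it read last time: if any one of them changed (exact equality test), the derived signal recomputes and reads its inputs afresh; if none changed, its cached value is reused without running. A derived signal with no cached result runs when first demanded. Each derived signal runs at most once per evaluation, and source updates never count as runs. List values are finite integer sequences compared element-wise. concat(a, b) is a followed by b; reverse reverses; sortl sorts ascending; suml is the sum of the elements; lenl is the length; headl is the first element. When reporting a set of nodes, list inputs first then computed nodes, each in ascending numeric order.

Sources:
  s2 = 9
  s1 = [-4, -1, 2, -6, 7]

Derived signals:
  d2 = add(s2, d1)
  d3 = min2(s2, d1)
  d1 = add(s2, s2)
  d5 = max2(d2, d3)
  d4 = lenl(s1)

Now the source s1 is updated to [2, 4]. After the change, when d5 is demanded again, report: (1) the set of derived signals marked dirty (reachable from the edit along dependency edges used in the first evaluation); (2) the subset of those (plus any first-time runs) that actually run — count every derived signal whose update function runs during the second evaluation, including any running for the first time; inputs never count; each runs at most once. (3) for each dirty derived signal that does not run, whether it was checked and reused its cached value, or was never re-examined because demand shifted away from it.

Dirty set: none.
Run set: none (0 run).
All dirty derived signals ended up running.
The important point: nothing the output needs ever reads s1, so the edit is invisible to it.

Initial pass — values computed on the first demand:
  d1 = add(9, 9) = 18
  d2 = add(9, 18) = 27
  d3 = min2(9, 18) = 9
  d5 = max2(27, 9) = 27

Second demand — change propagation:
  no demanded computation ever read s1, so the edit dirties nothing and nothing runs.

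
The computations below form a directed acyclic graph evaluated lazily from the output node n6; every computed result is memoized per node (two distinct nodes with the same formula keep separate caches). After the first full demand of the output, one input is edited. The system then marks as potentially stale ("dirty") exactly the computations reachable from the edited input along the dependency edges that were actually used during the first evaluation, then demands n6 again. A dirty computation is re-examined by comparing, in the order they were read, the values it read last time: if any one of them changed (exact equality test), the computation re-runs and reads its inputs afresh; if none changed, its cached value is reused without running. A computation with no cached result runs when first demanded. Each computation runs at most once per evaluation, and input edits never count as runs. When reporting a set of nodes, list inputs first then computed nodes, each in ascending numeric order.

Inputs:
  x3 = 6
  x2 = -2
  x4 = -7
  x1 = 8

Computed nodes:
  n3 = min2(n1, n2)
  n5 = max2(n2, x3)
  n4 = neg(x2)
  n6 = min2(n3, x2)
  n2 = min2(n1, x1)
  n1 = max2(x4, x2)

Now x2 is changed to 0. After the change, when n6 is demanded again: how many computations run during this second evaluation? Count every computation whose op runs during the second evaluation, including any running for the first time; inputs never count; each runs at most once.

4 computations run: n1, n2, n3, n6.

First demand of the output computes:
  n1 = max2(-7, -2) = -2
  n2 = min2(-2, 8) = -2
  n3 = min2(-2, -2) = -2
  n6 = min2(-2, -2) = -2

After the edit, cleaning proceeds:
  n1: a read changed (x2 -2->0) — executes, giving 0.
  n2: a read changed (n1 -2->0) — executes, giving 0.
  n3: a read changed (n1 -2->0; n2 -2->0) — executes, giving 0.
  n6: a read changed (n3 -2->0; x2 -2->0) — executes, giving 0.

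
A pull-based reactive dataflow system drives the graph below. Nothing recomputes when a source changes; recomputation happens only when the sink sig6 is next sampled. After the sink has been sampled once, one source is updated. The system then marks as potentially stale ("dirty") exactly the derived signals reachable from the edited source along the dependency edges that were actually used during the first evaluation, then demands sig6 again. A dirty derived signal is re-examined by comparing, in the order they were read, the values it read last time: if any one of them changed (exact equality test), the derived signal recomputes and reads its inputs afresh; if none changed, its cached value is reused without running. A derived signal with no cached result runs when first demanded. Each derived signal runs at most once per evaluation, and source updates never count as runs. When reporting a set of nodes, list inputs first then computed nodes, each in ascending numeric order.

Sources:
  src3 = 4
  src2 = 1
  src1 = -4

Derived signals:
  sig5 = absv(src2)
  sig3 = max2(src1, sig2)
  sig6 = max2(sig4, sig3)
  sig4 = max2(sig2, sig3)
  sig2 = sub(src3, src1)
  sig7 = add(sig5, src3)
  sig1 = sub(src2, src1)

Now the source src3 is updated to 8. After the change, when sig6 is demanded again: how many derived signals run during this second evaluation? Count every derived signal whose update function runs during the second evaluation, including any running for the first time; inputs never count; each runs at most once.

First evaluation (everything demanded from the output):
  sig2 = sub(4, -4) = 8
  sig3 = max2(-4, 8) = 8
  sig4 = max2(8, 8) = 8
  sig6 = max2(8, 8) = 8

Propagation after the edit:
  sig2: runs — src3 4->8; result 12.
  sig3: runs — sig2 8->12; result 12.
  sig4: runs — sig2 8->12; sig3 8->12; result 12.
  sig6: runs — sig4 8->12; sig3 8->12; result 12.

Derived signals that run: sig2, sig3, sig4, sig6 — 4 in total.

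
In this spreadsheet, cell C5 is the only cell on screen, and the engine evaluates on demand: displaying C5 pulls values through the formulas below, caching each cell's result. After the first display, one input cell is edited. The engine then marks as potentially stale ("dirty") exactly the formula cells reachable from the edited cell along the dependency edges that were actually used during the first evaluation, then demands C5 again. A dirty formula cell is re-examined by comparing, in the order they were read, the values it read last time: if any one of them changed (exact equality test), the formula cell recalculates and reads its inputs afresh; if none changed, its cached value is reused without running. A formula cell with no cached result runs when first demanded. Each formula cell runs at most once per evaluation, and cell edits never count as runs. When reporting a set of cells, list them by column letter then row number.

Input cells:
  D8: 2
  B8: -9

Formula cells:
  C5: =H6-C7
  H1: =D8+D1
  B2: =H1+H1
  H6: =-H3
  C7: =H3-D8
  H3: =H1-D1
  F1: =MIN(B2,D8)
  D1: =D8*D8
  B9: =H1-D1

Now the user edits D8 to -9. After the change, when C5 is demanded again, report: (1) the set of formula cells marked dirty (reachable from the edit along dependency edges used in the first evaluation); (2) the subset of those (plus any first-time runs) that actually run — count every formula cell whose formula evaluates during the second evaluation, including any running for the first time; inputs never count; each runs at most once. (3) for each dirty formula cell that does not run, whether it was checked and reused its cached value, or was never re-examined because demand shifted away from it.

Dirty set: C5, C7, D1, H1, H3, H6.
Run set: C5, C7, D1, H1, H3, H6 (6 run).
All dirty formula cells ended up running.

Initial pass — values computed on the first demand:
  D1 = 2 * 2 = 4
  H1 = 2 + 4 = 6
  H3 = 6 - 4 = 2
  C7 = 2 - 2 = 0
  H6 = -(2) = -2
  C5 = -2 - 0 = -2

Second demand — change propagation:
  D1: re-runs because D8 2->-9; D8 2->-9; new result 81.
  H1: re-runs because D8 2->-9; D1 4->81; new result 72.
  H3: re-runs because H1 6->72; D1 4->81; new result -9.
  C7: re-runs because H3 2->-9; D8 2->-9; new result 0 (unchanged).
  H6: re-runs because H3 2->-9; new result 9.
  C5: re-runs because H6 -2->9; new result 9.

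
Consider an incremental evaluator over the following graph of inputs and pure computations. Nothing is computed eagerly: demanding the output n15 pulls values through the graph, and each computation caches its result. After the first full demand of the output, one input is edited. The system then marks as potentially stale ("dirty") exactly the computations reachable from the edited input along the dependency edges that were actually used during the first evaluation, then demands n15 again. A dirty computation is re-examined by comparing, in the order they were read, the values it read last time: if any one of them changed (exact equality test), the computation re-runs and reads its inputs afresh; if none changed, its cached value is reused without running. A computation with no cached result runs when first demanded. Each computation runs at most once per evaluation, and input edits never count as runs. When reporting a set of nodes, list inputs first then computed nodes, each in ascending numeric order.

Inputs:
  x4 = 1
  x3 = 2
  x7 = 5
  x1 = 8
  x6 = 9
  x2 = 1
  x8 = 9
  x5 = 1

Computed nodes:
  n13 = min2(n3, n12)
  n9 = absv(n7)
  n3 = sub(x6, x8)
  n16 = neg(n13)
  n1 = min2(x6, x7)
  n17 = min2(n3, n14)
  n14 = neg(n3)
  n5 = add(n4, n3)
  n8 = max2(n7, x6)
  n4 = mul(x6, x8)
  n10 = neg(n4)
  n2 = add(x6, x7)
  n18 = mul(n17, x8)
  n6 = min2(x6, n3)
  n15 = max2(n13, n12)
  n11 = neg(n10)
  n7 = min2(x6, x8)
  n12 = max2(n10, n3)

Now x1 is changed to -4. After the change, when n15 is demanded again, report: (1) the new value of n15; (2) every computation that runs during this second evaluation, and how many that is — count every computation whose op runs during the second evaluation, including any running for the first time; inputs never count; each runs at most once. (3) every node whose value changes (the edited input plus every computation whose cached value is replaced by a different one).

Initial pass — values computed on the first demand:
  n3 = sub(9, 9) = 0
  n4 = mul(9, 9) = 81
  n10 = neg(81) = -81
  n12 = max2(-81, 0) = 0
  n13 = min2(0, 0) = 0
  n15 = max2(0, 0) = 0

Second demand — change propagation:
  no demanded computation ever read x1, so the edit dirties nothing and nothing runs.

The important point: nothing the output needs ever reads x1, so the edit is invisible to it.

n15 now evaluates to 0.
Run set: none (0 run).
Changed values: x1.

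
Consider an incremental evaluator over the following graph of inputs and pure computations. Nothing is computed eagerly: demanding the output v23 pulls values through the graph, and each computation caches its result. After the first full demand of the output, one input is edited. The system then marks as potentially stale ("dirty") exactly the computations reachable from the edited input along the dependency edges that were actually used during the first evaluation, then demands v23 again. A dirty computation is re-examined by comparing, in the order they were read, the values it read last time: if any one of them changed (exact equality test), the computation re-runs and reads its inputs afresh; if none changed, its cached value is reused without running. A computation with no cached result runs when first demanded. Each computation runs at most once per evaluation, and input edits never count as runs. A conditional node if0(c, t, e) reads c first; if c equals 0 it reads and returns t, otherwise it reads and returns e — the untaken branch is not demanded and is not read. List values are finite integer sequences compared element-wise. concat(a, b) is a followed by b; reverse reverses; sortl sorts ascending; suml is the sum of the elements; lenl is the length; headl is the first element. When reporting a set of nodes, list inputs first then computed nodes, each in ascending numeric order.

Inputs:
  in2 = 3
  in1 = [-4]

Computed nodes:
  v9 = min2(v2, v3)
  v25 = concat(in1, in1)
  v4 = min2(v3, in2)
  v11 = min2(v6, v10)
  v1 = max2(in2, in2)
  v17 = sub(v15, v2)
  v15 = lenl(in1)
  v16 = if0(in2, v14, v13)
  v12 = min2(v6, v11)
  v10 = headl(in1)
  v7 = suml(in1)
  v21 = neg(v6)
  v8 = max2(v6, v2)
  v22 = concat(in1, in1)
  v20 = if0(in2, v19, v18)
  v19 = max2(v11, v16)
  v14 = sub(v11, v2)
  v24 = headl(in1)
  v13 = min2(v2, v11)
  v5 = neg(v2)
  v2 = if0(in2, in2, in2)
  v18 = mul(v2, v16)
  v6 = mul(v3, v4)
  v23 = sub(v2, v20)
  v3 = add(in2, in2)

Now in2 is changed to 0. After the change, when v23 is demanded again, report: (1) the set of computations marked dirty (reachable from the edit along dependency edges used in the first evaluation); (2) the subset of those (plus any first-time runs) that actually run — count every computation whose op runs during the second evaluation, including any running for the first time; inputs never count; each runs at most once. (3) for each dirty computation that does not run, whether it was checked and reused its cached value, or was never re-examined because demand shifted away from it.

Dirty set: v2, v3, v4, v6, v11, v13, v16, v18, v20, v23.
Run set: v2, v3, v4, v6, v11, v14, v16, v19, v20, v23 (10 run).
Left stale — demand moved off them: v13, v18.
The important point: the flipped condition redirects demand; v13, v18 are left stale, never re-checked.

Initial pass — values computed on the first demand:
  v2 = if0(in2=3 -> else branch in2) = 3
  v3 = add(3, 3) = 6
  v4 = min2(6, 3) = 3
  v6 = mul(6, 3) = 18
  v10 = headl([-4]) = -4
  v11 = min2(18, -4) = -4
  v13 = min2(3, -4) = -4
  v16 = if0(in2=3 -> else branch v13) = -4
  v18 = mul(3, -4) = -12
  v20 = if0(in2=3 -> else branch v18) = -12
  v23 = sub(3, -12) = 15

Second demand — change propagation:
  v2: re-runs because in2 3->0; in2 3->0; new result 0.
  v3: re-runs because in2 3->0; in2 3->0; new result 0.
  v4: re-runs because v3 6->0; in2 3->0; new result 0.
  v6: re-runs because v3 6->0; v4 3->0; new result 0.
  v11: re-runs because v6 18->0; new result -4 (unchanged).
  v13: dirty yet unreached — the second evaluation never asks for it.
  v14: newly demanded (no cache) — executes and yields -4.
  v16: re-runs because in2 3->0; new result -4 (unchanged).
  v18: dirty yet unreached — the second evaluation never asks for it.
  v19: newly demanded (no cache) — executes and yields -4.
  v20: re-runs because in2 3->0; new result -4.
  v23: re-runs because v2 3->0; v20 -12->-4; new result 4.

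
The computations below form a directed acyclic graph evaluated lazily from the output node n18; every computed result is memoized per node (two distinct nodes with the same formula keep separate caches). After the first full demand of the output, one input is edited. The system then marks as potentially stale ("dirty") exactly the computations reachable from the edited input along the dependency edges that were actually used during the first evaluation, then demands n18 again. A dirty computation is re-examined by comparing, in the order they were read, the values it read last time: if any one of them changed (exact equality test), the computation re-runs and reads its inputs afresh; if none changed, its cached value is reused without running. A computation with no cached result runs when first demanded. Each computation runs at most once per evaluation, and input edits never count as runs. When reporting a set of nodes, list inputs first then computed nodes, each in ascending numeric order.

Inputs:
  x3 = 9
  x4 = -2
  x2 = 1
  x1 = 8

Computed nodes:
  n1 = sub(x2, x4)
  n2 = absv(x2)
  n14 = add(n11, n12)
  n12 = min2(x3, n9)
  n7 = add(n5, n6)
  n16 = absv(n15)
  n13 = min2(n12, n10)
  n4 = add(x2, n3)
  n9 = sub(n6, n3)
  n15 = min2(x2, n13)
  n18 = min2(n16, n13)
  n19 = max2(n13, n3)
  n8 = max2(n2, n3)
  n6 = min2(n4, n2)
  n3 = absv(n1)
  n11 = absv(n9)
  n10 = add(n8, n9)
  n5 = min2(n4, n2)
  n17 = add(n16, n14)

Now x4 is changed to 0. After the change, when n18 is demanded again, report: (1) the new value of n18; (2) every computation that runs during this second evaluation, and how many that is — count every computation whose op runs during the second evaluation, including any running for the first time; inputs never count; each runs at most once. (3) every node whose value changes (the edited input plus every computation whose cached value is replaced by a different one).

First demand of the output computes:
  n1 = sub(1, -2) = 3
  n2 = absv(1) = 1
  n3 = absv(3) = 3
  n4 = add(1, 3) = 4
  n6 = min2(4, 1) = 1
  n8 = max2(1, 3) = 3
  n9 = sub(1, 3) = -2
  n10 = add(3, -2) = 1
  n12 = min2(9, -2) = -2
  n13 = min2(-2, 1) = -2
  n15 = min2(1, -2) = -2
  n16 = absv(-2) = 2
  n18 = min2(2, -2) = -2

After the edit, cleaning proceeds:
  n1: a read changed (x4 -2->0) — executes, giving 1.
  n3: a read changed (n1 3->1) — executes, giving 1.
  n4: a read changed (n3 3->1) — executes, giving 2.
  n6: a read changed (n4 4->2) — executes, giving 1 — identical to its old value.
  n8: a read changed (n3 3->1) — executes, giving 1.
  n9: a read changed (n3 3->1) — executes, giving 0.
  n10: a read changed (n8 3->1; n9 -2->0) — executes, giving 1 — identical to its old value.
  n12: a read changed (n9 -2->0) — executes, giving 0.
  n13: a read changed (n12 -2->0) — executes, giving 0.
  n15: a read changed (n13 -2->0) — executes, giving 0.
  n16: a read changed (n15 -2->0) — executes, giving 0.
  n18: a read changed (n16 2->0; n13 -2->0) — executes, giving 0.

Demanding n18 again yields 0.
12 computations run: n1, n3, n4, n6, n8, n9, n10, n12, n13, n15, n16, n18.
The nodes whose values change: x4, n1, n3, n4, n8, n9, n12, n13, n15, n16, n18.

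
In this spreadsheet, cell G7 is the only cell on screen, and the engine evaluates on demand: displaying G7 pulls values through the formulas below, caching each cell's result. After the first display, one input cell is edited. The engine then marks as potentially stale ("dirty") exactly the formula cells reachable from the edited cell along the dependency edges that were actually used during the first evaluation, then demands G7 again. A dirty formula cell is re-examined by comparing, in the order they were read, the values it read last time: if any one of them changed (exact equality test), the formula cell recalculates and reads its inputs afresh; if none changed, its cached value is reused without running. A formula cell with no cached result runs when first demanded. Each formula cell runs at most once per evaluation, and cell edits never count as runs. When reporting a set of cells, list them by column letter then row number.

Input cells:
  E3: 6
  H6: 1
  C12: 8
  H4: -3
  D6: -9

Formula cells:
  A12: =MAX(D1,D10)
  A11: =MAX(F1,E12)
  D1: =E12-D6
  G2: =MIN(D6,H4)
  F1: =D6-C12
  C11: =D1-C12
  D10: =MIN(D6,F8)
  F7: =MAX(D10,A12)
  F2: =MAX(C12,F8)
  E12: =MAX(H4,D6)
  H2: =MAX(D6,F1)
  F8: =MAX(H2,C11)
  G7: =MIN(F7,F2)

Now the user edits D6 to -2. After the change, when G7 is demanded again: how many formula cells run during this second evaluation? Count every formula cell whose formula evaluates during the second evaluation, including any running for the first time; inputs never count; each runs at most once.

Initial pass — values computed on the first demand:
  E12 = MAX(-3, -9) = -3
  D1 = -3 - -9 = 6
  C11 = 6 - 8 = -2
  F1 = -9 - 8 = -17
  H2 = MAX(-9, -17) = -9
  F8 = MAX(-9, -2) = -2
  D10 = MIN(-9, -2) = -9
  A12 = MAX(6, -9) = 6
  F2 = MAX(8, -2) = 8
  F7 = MAX(-9, 6) = 6
  G7 = MIN(6, 8) = 6

Second demand — change propagation:
  E12: re-runs because D6 -9->-2; new result -2.
  D1: re-runs because E12 -3->-2; D6 -9->-2; new result 0.
  C11: re-runs because D1 6->0; new result -8.
  F1: re-runs because D6 -9->-2; new result -10.
  H2: re-runs because D6 -9->-2; F1 -17->-10; new result -2.
  F8: re-runs because H2 -9->-2; C11 -2->-8; new result -2 (unchanged).
  D10: re-runs because D6 -9->-2; new result -2.
  A12: re-runs because D1 6->0; D10 -9->-2; new result 0.
  F2: re-examined; everything it read last time is the same (C12 unchanged, F8 unchanged) — cache 8 kept, no run.
  F7: re-runs because D10 -9->-2; A12 6->0; new result 0.
  G7: re-runs because F7 6->0; new result 0.

The important point: at F2 every value read last time is unchanged, so the dirty flag clears without a run.

Run set: A12, C11, D1, D10, E12, F1, F7, F8, G7, H2 (10 run).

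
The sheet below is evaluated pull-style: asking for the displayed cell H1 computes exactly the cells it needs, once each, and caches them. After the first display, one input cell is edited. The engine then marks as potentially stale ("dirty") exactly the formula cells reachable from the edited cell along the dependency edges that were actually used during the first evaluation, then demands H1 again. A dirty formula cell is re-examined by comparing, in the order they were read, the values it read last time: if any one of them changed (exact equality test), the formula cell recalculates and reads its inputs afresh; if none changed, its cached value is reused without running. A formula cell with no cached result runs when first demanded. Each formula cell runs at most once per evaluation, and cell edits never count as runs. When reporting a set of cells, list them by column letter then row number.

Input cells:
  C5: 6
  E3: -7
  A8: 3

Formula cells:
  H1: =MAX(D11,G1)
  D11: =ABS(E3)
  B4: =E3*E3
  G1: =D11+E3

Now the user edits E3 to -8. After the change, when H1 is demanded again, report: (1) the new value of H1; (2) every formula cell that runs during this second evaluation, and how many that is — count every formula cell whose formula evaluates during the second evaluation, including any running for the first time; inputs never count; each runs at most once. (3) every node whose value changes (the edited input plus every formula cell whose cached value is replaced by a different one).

First demand of the output computes:
  D11 = ABS(-7) = 7
  G1 = 7 + -7 = 0
  H1 = MAX(7, 0) = 7

After the edit, cleaning proceeds:
  D11: a read changed (E3 -7->-8) — executes, giving 8.
  G1: a read changed (D11 7->8; E3 -7->-8) — executes, giving 0 — identical to its old value.
  H1: a read changed (D11 7->8) — executes, giving 8.

Demanding H1 again yields 8.
3 formula cells run: D11, G1, H1.
The nodes whose values change: D11, E3, H1.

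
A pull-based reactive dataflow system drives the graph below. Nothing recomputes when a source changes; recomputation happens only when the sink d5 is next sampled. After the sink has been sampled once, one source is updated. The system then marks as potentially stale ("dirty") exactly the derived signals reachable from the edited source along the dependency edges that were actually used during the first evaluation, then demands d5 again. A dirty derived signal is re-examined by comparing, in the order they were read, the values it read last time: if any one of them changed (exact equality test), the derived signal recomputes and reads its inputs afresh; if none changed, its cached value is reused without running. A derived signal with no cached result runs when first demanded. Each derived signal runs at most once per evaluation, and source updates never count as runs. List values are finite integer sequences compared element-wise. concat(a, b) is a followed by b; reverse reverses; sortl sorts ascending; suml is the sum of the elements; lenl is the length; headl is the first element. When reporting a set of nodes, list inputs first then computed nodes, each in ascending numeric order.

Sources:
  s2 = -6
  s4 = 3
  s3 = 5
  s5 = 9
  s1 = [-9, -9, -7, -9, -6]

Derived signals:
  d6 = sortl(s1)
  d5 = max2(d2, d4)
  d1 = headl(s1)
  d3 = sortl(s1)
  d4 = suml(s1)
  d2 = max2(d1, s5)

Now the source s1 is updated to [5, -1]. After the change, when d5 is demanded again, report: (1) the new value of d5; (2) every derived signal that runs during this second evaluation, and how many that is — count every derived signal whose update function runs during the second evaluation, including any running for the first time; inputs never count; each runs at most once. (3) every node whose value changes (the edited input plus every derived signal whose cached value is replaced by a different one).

New value of d5: 9.
Derived signals that run: d1, d2, d4, d5 — 4 in total.
Values that change: s1, d1, d4.

First evaluation (everything demanded from the output):
  d1 = headl([-9, -9, -7, -9, -6]) = -9
  d2 = max2(-9, 9) = 9
  d4 = suml([-9, -9, -7, -9, -6]) = -40
  d5 = max2(9, -40) = 9

Propagation after the edit:
  d1: runs — s1 [-9, -9, -7, -9, -6]->[5, -1]; result 5.
  d2: runs — d1 -9->5; result 9 (same value as before).
  d4: runs — s1 [-9, -9, -7, -9, -6]->[5, -1]; result 4.
  d5: runs — d4 -40->4; result 9 (same value as before).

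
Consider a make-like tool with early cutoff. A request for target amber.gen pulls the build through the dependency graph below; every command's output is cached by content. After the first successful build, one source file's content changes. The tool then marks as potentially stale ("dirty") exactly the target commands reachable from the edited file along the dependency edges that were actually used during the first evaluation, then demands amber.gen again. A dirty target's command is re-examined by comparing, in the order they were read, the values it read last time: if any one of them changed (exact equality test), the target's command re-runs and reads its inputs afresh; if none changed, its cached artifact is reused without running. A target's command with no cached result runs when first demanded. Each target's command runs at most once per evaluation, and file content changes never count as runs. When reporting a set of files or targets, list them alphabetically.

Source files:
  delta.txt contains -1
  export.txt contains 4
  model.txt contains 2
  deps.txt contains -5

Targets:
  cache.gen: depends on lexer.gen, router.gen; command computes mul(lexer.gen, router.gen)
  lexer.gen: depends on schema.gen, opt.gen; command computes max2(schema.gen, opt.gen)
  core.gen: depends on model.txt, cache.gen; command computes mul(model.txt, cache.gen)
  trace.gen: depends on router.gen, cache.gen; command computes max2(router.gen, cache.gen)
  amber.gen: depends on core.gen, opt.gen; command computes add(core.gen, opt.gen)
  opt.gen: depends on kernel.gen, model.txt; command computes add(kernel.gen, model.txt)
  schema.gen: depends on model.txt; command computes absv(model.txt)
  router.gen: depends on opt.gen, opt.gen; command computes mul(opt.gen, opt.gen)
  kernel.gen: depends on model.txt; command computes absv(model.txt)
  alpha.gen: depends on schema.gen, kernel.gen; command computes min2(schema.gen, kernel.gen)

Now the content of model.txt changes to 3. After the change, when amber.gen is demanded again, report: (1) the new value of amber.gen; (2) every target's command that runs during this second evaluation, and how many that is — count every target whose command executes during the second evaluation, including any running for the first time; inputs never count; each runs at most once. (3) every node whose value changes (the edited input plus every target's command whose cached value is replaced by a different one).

First demand of the output computes:
  kernel.gen = absv(2) = 2
  opt.gen = add(2, 2) = 4
  router.gen = mul(4, 4) = 16
  schema.gen = absv(2) = 2
  lexer.gen = max2(2, 4) = 4
  cache.gen = mul(4, 16) = 64
  core.gen = mul(2, 64) = 128
  amber.gen = add(128, 4) = 132

After the edit, cleaning proceeds:
  kernel.gen: a read changed (model.txt 2->3) — executes, giving 3.
  opt.gen: a read changed (kernel.gen 2->3; model.txt 2->3) — executes, giving 6.
  router.gen: a read changed (opt.gen 4->6; opt.gen 4->6) — executes, giving 36.
  schema.gen: a read changed (model.txt 2->3) — executes, giving 3.
  lexer.gen: a read changed (schema.gen 2->3; opt.gen 4->6) — executes, giving 6.
  cache.gen: a read changed (lexer.gen 4->6; router.gen 16->36) — executes, giving 216.
  core.gen: a read changed (model.txt 2->3; cache.gen 64->216) — executes, giving 648.
  amber.gen: a read changed (core.gen 128->648; opt.gen 4->6) — executes, giving 654.

Demanding amber.gen again yields 654.
8 target commands run: amber.gen, cache.gen, core.gen, kernel.gen, lexer.gen, opt.gen, router.gen, schema.gen.
The nodes whose values change: amber.gen, cache.gen, core.gen, kernel.gen, lexer.gen, model.txt, opt.gen, router.gen, schema.gen.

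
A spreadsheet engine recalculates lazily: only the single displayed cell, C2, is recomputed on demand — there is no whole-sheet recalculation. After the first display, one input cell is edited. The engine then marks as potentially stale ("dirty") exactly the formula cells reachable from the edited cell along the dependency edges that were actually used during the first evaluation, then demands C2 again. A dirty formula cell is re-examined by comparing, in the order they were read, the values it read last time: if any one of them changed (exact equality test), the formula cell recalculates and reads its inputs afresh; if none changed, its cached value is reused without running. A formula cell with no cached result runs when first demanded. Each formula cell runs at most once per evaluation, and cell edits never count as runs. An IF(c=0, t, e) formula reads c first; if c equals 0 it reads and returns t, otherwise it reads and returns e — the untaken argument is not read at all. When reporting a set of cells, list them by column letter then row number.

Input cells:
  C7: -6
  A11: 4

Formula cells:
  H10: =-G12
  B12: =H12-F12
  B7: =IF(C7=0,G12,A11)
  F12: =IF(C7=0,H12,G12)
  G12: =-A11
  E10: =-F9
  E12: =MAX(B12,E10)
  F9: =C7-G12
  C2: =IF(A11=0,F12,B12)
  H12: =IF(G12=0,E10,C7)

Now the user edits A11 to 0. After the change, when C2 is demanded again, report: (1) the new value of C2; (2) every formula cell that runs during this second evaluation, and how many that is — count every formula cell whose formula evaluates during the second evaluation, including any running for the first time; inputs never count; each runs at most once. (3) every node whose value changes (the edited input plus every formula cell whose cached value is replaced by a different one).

New value of C2: 0.
Formula cells that run: C2, F12, G12 — 3 in total.
Values that change: A11, C2, F12, G12.
Key observation: a condition flipped, so demand moved to the other branch — B12, H12 are never re-examined.

First evaluation (everything demanded from the output):
  G12 = -(4) = -4
  H12 = IF(G12=0: G12=-4 -> else branch C7) = -6
  F12 = IF(C7=0: C7=-6 -> else branch G12) = -4
  B12 = -6 - -4 = -2
  C2 = IF(A11=0: A11=4 -> else branch B12) = -2

Propagation after the edit:
  G12: runs — A11 4->0; result 0.
  H12: marked dirty but never re-examined — demand shifted away from it.
  F12: runs — G12 -4->0; result 0.
  B12: marked dirty but never re-examined — demand shifted away from it.
  C2: runs — A11 4->0; result 0.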